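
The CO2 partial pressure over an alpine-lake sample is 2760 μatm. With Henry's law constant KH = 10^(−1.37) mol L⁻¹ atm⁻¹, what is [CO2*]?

[CO2*] = 118 μmol/L

KH = 10^(−1.37) = 4.266×10^-2 mol L⁻¹ atm⁻¹
[CO2*] = KH · pCO2 = 4.266×10^-2 × 2760×10^-6 atm = 1.18×10^-4 mol/L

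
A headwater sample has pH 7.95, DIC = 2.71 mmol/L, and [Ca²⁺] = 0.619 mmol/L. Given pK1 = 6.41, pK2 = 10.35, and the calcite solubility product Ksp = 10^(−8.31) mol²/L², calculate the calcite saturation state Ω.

α₂ = 1 / (1 + [H⁺]/K2 + [H⁺]²/(K1K2)) = 1 / (1 + 10^+2.40 + 10^+0.86)
   = 1 / (1 + 251.19 + 7.2444) = 1/259.43 = 0.003855
[CO3²⁻] = α₂ × DIC = 0.003855 × 2.71 = 0.01045 mmol/L = 10.45 μmol/L
Ksp = 10^(−8.31) = 4.898×10^-9
Ω = [Ca²⁺][CO3²⁻]/Ksp = (0.619×10^-3)(1.045×10^-5) / 4.898×10^-9 = 1.32

Ω = 1.32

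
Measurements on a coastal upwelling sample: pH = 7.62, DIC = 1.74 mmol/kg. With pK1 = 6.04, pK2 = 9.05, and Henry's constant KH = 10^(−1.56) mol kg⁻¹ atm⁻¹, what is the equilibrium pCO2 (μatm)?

pCO2 = 1560 μatm

α₀ = 1 / (1 + K1/[H⁺] + K1K2/[H⁺]²) = 1 / (1 + 10^+1.58 + 10^+0.15)
   = 1 / (1 + 38.019 + 1.4125) = 1/40.431 = 0.02473
[CO2*] = α₀ × DIC = 0.02473 × 1.74 = 0.04304 mmol/kg
pCO2 = [CO2*]/KH = 4.304×10^-5 / 2.754×10^-2 = 1560 μatm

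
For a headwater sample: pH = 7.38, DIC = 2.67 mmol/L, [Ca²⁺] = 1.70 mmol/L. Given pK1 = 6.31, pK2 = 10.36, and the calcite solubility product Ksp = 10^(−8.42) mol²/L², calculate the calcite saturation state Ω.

α₂ = 1 / (1 + [H⁺]/K2 + [H⁺]²/(K1K2)) = 1 / (1 + 10^+2.98 + 10^+1.91)
   = 1 / (1 + 954.99 + 81.283) = 1/1037.3 = 0.0009641
[CO3²⁻] = α₂ × DIC = 0.0009641 × 2.67 = 0.002574 mmol/L = 2.574 μmol/L
Ksp = 10^(−8.42) = 3.802×10^-9
Ω = [Ca²⁺][CO3²⁻]/Ksp = (1.70×10^-3)(2.574×10^-6) / 3.802×10^-9 = 1.15

Ω = 1.15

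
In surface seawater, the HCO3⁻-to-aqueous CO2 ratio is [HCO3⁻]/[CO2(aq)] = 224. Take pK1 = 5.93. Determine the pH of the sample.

pH = 8.28

From K1 = [H⁺][HCO3⁻]/[CO2(aq)]:  pH = pK1 + log₁₀([HCO3⁻]/[CO2(aq)])
log₁₀(224) = +2.350
pH = 5.93 + (+2.350) = 8.28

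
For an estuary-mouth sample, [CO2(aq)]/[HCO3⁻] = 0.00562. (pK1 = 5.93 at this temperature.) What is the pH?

pH = 8.18

From K1 = [H⁺][HCO3⁻]/[CO2(aq)]:  pH = pK1 − log₁₀([CO2(aq)]/[HCO3⁻])
log₁₀(0.00562) = -2.250
pH = 5.93 − (-2.250) = 8.18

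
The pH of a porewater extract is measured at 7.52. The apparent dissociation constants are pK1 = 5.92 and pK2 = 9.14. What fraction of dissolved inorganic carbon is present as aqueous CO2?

α₀ = 0.0239

α₀ = 1 / (1 + K1/[H⁺] + K1K2/[H⁺]²) = 1 / (1 + 10^+1.60 + 10^-0.02)
   = 1 / (1 + 39.811 + 0.95499) = 1/41.766 = 0.02394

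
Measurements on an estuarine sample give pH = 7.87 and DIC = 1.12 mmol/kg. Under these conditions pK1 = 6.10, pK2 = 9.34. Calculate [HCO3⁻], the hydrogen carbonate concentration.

[HCO3⁻] = 1.07 mmol/kg

α₁ = 1 / (1 + [H⁺]/K1 + K2/[H⁺]) = 1 / (1 + 10^-1.77 + 10^-1.47)
   = 1 / (1 + 0.016982 + 0.033884) = 1/1.0509 = 0.9516
[HCO3⁻] = α₁ × DIC = 0.9516 × 1.12 = 1.07 mmol/kg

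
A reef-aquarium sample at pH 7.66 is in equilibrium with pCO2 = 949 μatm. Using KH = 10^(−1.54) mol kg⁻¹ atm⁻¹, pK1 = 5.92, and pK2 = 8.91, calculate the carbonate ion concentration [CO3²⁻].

[CO2*] = KH · pCO2 = 10^(−1.54) × 949×10^-6 = 2.737×10^-5 mol/kg
α₀ = 1/(1 + K1/[H⁺] + K1K2/[H⁺]²) = 1/(1 + 10^+1.74 + 10^+0.49) = 0.01694
DIC = [CO2*]/α₀ = 2.737×10^-5 / 0.01694 = 1.616 mmol/kg
[CO3²⁻] = α₂·DIC; α₂ = 0.05234, so [CO3²⁻] = 0.05234 × 1.616 = 0.0846 mmol/kg

[CO3²⁻] = 0.0846 mmol/kg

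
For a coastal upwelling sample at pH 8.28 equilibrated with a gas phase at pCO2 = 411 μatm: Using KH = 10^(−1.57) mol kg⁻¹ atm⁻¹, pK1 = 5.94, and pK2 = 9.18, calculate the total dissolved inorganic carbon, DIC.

[CO2*] = KH · pCO2 = 10^(−1.57) × 411×10^-6 = 1.106×10^-5 mol/kg
α₀ = 1/(1 + K1/[H⁺] + K1K2/[H⁺]²) = 1/(1 + 10^+2.34 + 10^+1.44) = 0.004043
DIC = [CO2*]/α₀ = 1.106×10^-5 / 0.004043 = 2.74 mmol/kg

DIC = 2.74 mmol/kg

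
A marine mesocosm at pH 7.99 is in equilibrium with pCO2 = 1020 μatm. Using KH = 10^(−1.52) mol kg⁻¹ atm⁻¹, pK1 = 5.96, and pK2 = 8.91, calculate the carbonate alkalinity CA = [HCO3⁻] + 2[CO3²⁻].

[CO2*] = KH · pCO2 = 10^(−1.52) × 1020×10^-6 = 3.080×10^-5 mol/kg
α₀ = 1/(1 + K1/[H⁺] + K1K2/[H⁺]²) = 1/(1 + 10^+2.03 + 10^+1.11) = 0.008262
DIC = [CO2*]/α₀ = 3.080×10^-5 / 0.008262 = 3.728 mmol/kg
CA = (α₁ + 2α₂)·DIC = (0.8853 + 2×0.1064) × 3.728 = 4.09 mmol/kg

CA = 4.09 mmol/kg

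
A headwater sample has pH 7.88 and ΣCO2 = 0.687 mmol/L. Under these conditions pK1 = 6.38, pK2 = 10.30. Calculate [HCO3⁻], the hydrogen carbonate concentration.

α₁ = 1 / (1 + [H⁺]/K1 + K2/[H⁺]) = 1 / (1 + 10^-1.50 + 10^-2.42)
   = 1 / (1 + 0.031623 + 0.0038019) = 1/1.0354 = 0.9658
[HCO3⁻] = α₁ × DIC = 0.9658 × 0.687 = 0.663 mmol/L

[HCO3⁻] = 0.663 mmol/L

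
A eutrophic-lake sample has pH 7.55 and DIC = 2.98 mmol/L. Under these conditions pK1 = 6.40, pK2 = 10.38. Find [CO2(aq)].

[CO2*] = 0.197 mmol/L

α₀ = 1 / (1 + K1/[H⁺] + K1K2/[H⁺]²) = 1 / (1 + 10^+1.15 + 10^-1.68)
   = 1 / (1 + 14.125 + 0.020893) = 1/15.146 = 0.06602
[CO2*] = α₀ × DIC = 0.06602 × 2.98 = 0.197 mmol/L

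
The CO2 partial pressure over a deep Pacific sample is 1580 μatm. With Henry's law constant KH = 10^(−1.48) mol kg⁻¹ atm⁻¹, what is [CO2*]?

[CO2*] = 52.3 μmol/kg

KH = 10^(−1.48) = 3.311×10^-2 mol kg⁻¹ atm⁻¹
[CO2*] = KH · pCO2 = 3.311×10^-2 × 1580×10^-6 atm = 5.23×10^-5 mol/kg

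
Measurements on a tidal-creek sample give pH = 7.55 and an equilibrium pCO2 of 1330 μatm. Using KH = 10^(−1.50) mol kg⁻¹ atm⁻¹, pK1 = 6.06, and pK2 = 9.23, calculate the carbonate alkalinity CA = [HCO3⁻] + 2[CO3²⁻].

[CO2*] = KH · pCO2 = 10^(−1.50) × 1330×10^-6 = 4.206×10^-5 mol/kg
α₀ = 1/(1 + K1/[H⁺] + K1K2/[H⁺]²) = 1/(1 + 10^+1.49 + 10^-0.19) = 0.03072
DIC = [CO2*]/α₀ = 4.206×10^-5 / 0.03072 = 1.369 mmol/kg
CA = (α₁ + 2α₂)·DIC = (0.9494 + 2×0.01984) × 1.369 = 1.35 mmol/kg

CA = 1.35 mmol/kg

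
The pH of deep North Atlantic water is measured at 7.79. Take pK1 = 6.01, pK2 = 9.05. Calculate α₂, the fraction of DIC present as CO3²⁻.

α₂ = 1 / (1 + [H⁺]/K2 + [H⁺]²/(K1K2)) = 1 / (1 + 10^+1.26 + 10^-0.52)
   = 1 / (1 + 18.197 + 0.30200) = 1/19.499 = 0.05128

α₂ = 0.0513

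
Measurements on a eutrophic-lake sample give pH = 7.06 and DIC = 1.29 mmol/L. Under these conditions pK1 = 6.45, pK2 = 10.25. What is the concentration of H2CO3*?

[CO2*] = 0.254 mmol/L

α₀ = 1 / (1 + K1/[H⁺] + K1K2/[H⁺]²) = 1 / (1 + 10^+0.61 + 10^-2.58)
   = 1 / (1 + 4.0738 + 0.0026303) = 1/5.0764 = 0.1970
[CO2*] = α₀ × DIC = 0.1970 × 1.29 = 0.254 mmol/L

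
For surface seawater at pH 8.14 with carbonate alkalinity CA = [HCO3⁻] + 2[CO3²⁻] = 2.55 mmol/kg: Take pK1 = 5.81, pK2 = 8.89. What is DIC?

CA = [HCO3⁻] + 2[CO3²⁻] = (α₁ + 2α₂)·DIC
At pH 8.14: [H⁺]/K1 = 10^-2.33 = 0.0046774, K2/[H⁺] = 10^-0.75 = 0.17783
α₁ = 1/(1 + 0.0046774 + 0.17783) = 1/1.1825 = 0.8457; α₂ = α₁·K2/[H⁺] = 0.1504
α₁ + 2α₂ = 1.1464
DIC = CA / (α₁ + 2α₂) = 2.55 / 1.1464 = 2.22 mmol/kg

DIC = 2.22 mmol/kg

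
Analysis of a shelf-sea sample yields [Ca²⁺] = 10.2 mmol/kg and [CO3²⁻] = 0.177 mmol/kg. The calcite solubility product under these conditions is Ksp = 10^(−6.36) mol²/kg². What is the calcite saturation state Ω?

Ksp = 10^(−6.36) = 4.365×10^-7
Ω = [Ca²⁺][CO3²⁻]/Ksp = (10.2×10^-3)(0.177×10^-3) / 4.365×10^-7 = 4.14

Ω = 4.14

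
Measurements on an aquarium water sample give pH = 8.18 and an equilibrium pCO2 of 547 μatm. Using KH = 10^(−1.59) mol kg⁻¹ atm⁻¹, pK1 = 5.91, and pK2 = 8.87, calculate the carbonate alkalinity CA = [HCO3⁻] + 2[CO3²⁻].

[CO2*] = KH · pCO2 = 10^(−1.59) × 547×10^-6 = 1.406×10^-5 mol/kg
α₀ = 1/(1 + K1/[H⁺] + K1K2/[H⁺]²) = 1/(1 + 10^+2.27 + 10^+1.58) = 0.004440
DIC = [CO2*]/α₀ = 1.406×10^-5 / 0.004440 = 3.167 mmol/kg
CA = (α₁ + 2α₂)·DIC = (0.8268 + 2×0.1688) × 3.167 = 3.69 mmol/kg

CA = 3.69 mmol/kg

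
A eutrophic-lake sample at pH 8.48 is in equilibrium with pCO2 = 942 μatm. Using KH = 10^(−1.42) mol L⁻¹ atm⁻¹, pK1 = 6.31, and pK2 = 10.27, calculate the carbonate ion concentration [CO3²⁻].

[CO2*] = KH · pCO2 = 10^(−1.42) × 942×10^-6 = 3.581×10^-5 mol/L
α₀ = 1/(1 + K1/[H⁺] + K1K2/[H⁺]²) = 1/(1 + 10^+2.17 + 10^+0.38) = 0.006609
DIC = [CO2*]/α₀ = 3.581×10^-5 / 0.006609 = 5.419 mmol/L
[CO3²⁻] = α₂·DIC; α₂ = 0.01585, so [CO3²⁻] = 0.01585 × 5.419 = 0.0859 mmol/L

[CO3²⁻] = 0.0859 mmol/L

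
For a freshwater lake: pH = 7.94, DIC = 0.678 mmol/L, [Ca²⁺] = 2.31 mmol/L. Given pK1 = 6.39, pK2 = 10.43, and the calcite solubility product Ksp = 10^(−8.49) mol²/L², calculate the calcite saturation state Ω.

α₂ = 1 / (1 + [H⁺]/K2 + [H⁺]²/(K1K2)) = 1 / (1 + 10^+2.49 + 10^+0.94)
   = 1 / (1 + 309.03 + 8.7096) = 1/318.74 = 0.003137
[CO3²⁻] = α₂ × DIC = 0.003137 × 0.678 = 0.002127 mmol/L = 2.127 μmol/L
Ksp = 10^(−8.49) = 3.236×10^-9
Ω = [Ca²⁺][CO3²⁻]/Ksp = (2.31×10^-3)(2.127×10^-6) / 3.236×10^-9 = 1.52

Ω = 1.52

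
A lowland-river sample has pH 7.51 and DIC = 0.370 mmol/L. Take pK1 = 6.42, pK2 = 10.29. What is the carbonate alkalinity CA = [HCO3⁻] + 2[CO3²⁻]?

CA = [HCO3⁻] + 2[CO3²⁻] = (α₁ + 2α₂)·DIC
At pH 7.51: [H⁺]/K1 = 10^-1.09 = 0.081283, K2/[H⁺] = 10^-2.78 = 0.0016596
α₁ = 1/(1 + 0.081283 + 0.0016596) = 1/1.0829 = 0.9234; α₂ = α₁·K2/[H⁺] = 0.001532
α₁ + 2α₂ = 0.9265
CA = 0.9265 × 0.370 = 0.343 mmol/L

CA = 0.343 mmol/L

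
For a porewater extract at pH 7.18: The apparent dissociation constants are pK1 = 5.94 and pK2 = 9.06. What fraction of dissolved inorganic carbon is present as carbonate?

α₂ = 1 / (1 + [H⁺]/K2 + [H⁺]²/(K1K2)) = 1 / (1 + 10^+1.88 + 10^+0.64)
   = 1 / (1 + 75.858 + 4.3652) = 1/81.223 = 0.01231

α₂ = 0.0123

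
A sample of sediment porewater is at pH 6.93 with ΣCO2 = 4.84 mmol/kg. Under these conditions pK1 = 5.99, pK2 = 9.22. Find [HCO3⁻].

α₁ = 1 / (1 + [H⁺]/K1 + K2/[H⁺]) = 1 / (1 + 10^-0.94 + 10^-2.29)
   = 1 / (1 + 0.11482 + 0.0051286) = 1/1.1199 = 0.8929
[HCO3⁻] = α₁ × DIC = 0.8929 × 4.84 = 4.32 mmol/kg

[HCO3⁻] = 4.32 mmol/kg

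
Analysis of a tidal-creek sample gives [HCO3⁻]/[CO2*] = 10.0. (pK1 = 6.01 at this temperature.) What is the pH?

From K1 = [H⁺][HCO3⁻]/[CO2*]:  pH = pK1 + log₁₀([HCO3⁻]/[CO2*])
log₁₀(10.0) = +1.000
pH = 6.01 + (+1.000) = 7.01

pH = 7.01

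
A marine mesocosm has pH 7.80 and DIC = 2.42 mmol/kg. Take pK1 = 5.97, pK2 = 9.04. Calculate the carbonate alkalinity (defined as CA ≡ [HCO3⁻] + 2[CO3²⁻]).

CA = 2.52 mmol/kg

CA = [HCO3⁻] + 2[CO3²⁻] = (α₁ + 2α₂)·DIC
At pH 7.80: [H⁺]/K1 = 10^-1.83 = 0.014791, K2/[H⁺] = 10^-1.24 = 0.057544
α₁ = 1/(1 + 0.014791 + 0.057544) = 1/1.0723 = 0.9325; α₂ = α₁·K2/[H⁺] = 0.05366
α₁ + 2α₂ = 1.0399
CA = 1.0399 × 2.42 = 2.52 mmol/kg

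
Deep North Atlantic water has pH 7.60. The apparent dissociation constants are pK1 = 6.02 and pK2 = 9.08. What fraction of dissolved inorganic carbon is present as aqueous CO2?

α₀ = 1 / (1 + K1/[H⁺] + K1K2/[H⁺]²) = 1 / (1 + 10^+1.58 + 10^+0.10)
   = 1 / (1 + 38.019 + 1.2589) = 1/40.278 = 0.02483

α₀ = 0.0248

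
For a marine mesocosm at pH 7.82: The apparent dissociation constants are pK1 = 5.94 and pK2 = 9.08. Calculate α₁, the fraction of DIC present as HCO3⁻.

α₁ = 1 / (1 + [H⁺]/K1 + K2/[H⁺]) = 1 / (1 + 10^-1.88 + 10^-1.26)
   = 1 / (1 + 0.013183 + 0.054954) = 1/1.0681 = 0.9362

α₁ = 0.936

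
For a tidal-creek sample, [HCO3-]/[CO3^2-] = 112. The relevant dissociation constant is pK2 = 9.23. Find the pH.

From K2 = [H⁺][CO3^2-]/[HCO3-]:  pH = pK2 − log₁₀([HCO3-]/[CO3^2-])
log₁₀(112) = +2.049
pH = 9.23 − (+2.049) = 7.18

pH = 7.18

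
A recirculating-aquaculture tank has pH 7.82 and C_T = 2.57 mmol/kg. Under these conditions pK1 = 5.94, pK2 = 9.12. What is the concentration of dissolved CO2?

[CO2*] = 0.0319 mmol/kg

α₀ = 1 / (1 + K1/[H⁺] + K1K2/[H⁺]²) = 1 / (1 + 10^+1.88 + 10^+0.58)
   = 1 / (1 + 75.858 + 3.8019) = 1/80.660 = 0.01240
[CO2*] = α₀ × DIC = 0.01240 × 2.57 = 0.0319 mmol/kg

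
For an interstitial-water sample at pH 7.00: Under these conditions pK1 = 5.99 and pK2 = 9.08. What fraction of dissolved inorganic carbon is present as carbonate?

α₂ = 0.00752

α₂ = 1 / (1 + [H⁺]/K2 + [H⁺]²/(K1K2)) = 1 / (1 + 10^+2.08 + 10^+1.07)
   = 1 / (1 + 120.23 + 11.749) = 1/132.98 = 0.007520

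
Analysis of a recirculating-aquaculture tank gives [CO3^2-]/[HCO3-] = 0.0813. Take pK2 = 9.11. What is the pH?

From K2 = [H⁺][CO3^2-]/[HCO3-]:  pH = pK2 + log₁₀([CO3^2-]/[HCO3-])
log₁₀(0.0813) = -1.090
pH = 9.11 + (-1.090) = 8.02

pH = 8.02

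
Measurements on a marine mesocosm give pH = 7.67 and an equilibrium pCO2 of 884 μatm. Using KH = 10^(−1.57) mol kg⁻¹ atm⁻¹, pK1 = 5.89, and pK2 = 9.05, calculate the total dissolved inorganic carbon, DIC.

[CO2*] = KH · pCO2 = 10^(−1.57) × 884×10^-6 = 2.379×10^-5 mol/kg
α₀ = 1/(1 + K1/[H⁺] + K1K2/[H⁺]²) = 1/(1 + 10^+1.78 + 10^+0.40) = 0.01568
DIC = [CO2*]/α₀ = 2.379×10^-5 / 0.01568 = 1.52 mmol/kg

DIC = 1.52 mmol/kg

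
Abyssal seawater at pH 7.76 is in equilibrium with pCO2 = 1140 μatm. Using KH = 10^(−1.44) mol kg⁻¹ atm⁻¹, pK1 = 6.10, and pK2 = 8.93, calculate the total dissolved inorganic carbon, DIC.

[CO2*] = KH · pCO2 = 10^(−1.44) × 1140×10^-6 = 4.139×10^-5 mol/kg
α₀ = 1/(1 + K1/[H⁺] + K1K2/[H⁺]²) = 1/(1 + 10^+1.66 + 10^+0.49) = 0.02008
DIC = [CO2*]/α₀ = 4.139×10^-5 / 0.02008 = 2.06 mmol/kg

DIC = 2.06 mmol/kg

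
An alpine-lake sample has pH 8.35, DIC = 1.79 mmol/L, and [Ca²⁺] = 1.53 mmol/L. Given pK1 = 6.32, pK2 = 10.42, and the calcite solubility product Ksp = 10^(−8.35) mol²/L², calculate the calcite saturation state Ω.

α₂ = 1 / (1 + [H⁺]/K2 + [H⁺]²/(K1K2)) = 1 / (1 + 10^+2.07 + 10^+0.04)
   = 1 / (1 + 117.49 + 1.0965) = 1/119.59 = 0.008362
[CO3²⁻] = α₂ × DIC = 0.008362 × 1.79 = 0.01497 mmol/L = 14.97 μmol/L
Ksp = 10^(−8.35) = 4.467×10^-9
Ω = [Ca²⁺][CO3²⁻]/Ksp = (1.53×10^-3)(1.497×10^-5) / 4.467×10^-9 = 5.13

Ω = 5.13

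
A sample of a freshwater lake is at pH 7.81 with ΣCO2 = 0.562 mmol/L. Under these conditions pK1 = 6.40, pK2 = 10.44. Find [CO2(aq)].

α₀ = 1 / (1 + K1/[H⁺] + K1K2/[H⁺]²) = 1 / (1 + 10^+1.41 + 10^-1.22)
   = 1 / (1 + 25.704 + 0.060256) = 1/26.764 = 0.03736
[CO2*] = α₀ × DIC = 0.03736 × 0.562 = 0.0210 mmol/L

[CO2*] = 0.0210 mmol/L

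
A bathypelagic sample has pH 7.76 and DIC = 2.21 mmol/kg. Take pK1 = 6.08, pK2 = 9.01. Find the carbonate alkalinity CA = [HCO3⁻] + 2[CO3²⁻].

CA = 2.28 mmol/kg

CA = [HCO3⁻] + 2[CO3²⁻] = (α₁ + 2α₂)·DIC
At pH 7.76: [H⁺]/K1 = 10^-1.68 = 0.020893, K2/[H⁺] = 10^-1.25 = 0.056234
α₁ = 1/(1 + 0.020893 + 0.056234) = 1/1.0771 = 0.9284; α₂ = α₁·K2/[H⁺] = 0.05221
α₁ + 2α₂ = 1.0328
CA = 1.0328 × 2.21 = 2.28 mmol/kg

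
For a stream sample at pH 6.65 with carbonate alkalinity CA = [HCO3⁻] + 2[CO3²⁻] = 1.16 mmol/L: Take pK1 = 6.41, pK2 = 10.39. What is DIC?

CA = [HCO3⁻] + 2[CO3²⁻] = (α₁ + 2α₂)·DIC
At pH 6.65: [H⁺]/K1 = 10^-0.24 = 0.57544, K2/[H⁺] = 10^-3.74 = 0.00018197
α₁ = 1/(1 + 0.57544 + 0.00018197) = 1/1.5756 = 0.6347; α₂ = α₁·K2/[H⁺] = 0.0001155
α₁ + 2α₂ = 0.6349
DIC = CA / (α₁ + 2α₂) = 1.16 / 0.6349 = 1.83 mmol/L

DIC = 1.83 mmol/L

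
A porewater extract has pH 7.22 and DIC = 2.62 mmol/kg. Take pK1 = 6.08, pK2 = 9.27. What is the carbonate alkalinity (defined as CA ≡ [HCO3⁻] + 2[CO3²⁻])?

CA = 2.47 mmol/kg

CA = [HCO3⁻] + 2[CO3²⁻] = (α₁ + 2α₂)·DIC
At pH 7.22: [H⁺]/K1 = 10^-1.14 = 0.072444, K2/[H⁺] = 10^-2.05 = 0.0089125
α₁ = 1/(1 + 0.072444 + 0.0089125) = 1/1.0814 = 0.9248; α₂ = α₁·K2/[H⁺] = 0.008242
α₁ + 2α₂ = 0.9412
CA = 0.9412 × 2.62 = 2.47 mmol/kg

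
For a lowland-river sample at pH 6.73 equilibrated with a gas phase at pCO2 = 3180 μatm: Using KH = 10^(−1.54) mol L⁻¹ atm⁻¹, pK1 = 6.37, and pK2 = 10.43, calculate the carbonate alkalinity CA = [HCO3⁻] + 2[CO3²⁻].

[CO2*] = KH · pCO2 = 10^(−1.54) × 3180×10^-6 = 9.171×10^-5 mol/L
α₀ = 1/(1 + K1/[H⁺] + K1K2/[H⁺]²) = 1/(1 + 10^+0.36 + 10^-3.34) = 0.3038
DIC = [CO2*]/α₀ = 9.171×10^-5 / 0.3038 = 0.3019 mmol/L
CA = (α₁ + 2α₂)·DIC = (0.6960 + 2×0.0001389) × 0.3019 = 0.210 mmol/L

CA = 0.210 mmol/L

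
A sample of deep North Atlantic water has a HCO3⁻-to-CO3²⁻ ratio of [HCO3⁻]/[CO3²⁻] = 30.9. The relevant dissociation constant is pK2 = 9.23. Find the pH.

From K2 = [H⁺][CO3²⁻]/[HCO3⁻]:  pH = pK2 − log₁₀([HCO3⁻]/[CO3²⁻])
log₁₀(30.9) = +1.490
pH = 9.23 − (+1.490) = 7.74

pH = 7.74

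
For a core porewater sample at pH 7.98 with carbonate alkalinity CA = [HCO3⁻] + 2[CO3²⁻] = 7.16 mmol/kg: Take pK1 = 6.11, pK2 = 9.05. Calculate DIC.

CA = [HCO3⁻] + 2[CO3²⁻] = (α₁ + 2α₂)·DIC
At pH 7.98: [H⁺]/K1 = 10^-1.87 = 0.013490, K2/[H⁺] = 10^-1.07 = 0.085114
α₁ = 1/(1 + 0.013490 + 0.085114) = 1/1.0986 = 0.9102; α₂ = α₁·K2/[H⁺] = 0.07747
α₁ + 2α₂ = 1.0652
DIC = CA / (α₁ + 2α₂) = 7.16 / 1.0652 = 6.72 mmol/kg

DIC = 6.72 mmol/kg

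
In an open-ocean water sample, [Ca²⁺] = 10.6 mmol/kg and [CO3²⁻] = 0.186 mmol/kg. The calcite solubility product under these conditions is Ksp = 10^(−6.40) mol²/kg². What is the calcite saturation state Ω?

Ksp = 10^(−6.40) = 3.981×10^-7
Ω = [Ca²⁺][CO3²⁻]/Ksp = (10.6×10^-3)(0.186×10^-3) / 3.981×10^-7 = 4.95

Ω = 4.95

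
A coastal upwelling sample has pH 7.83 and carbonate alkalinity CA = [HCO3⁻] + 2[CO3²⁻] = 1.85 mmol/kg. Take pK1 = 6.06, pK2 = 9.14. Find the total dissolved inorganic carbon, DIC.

CA = [HCO3⁻] + 2[CO3²⁻] = (α₁ + 2α₂)·DIC
At pH 7.83: [H⁺]/K1 = 10^-1.77 = 0.016982, K2/[H⁺] = 10^-1.31 = 0.048978
α₁ = 1/(1 + 0.016982 + 0.048978) = 1/1.0660 = 0.9381; α₂ = α₁·K2/[H⁺] = 0.04595
α₁ + 2α₂ = 1.0300
DIC = CA / (α₁ + 2α₂) = 1.85 / 1.0300 = 1.80 mmol/kg

DIC = 1.80 mmol/kg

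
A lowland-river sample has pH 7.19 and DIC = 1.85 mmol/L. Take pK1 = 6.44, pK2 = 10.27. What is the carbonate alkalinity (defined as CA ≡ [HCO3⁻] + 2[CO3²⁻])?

CA = [HCO3⁻] + 2[CO3²⁻] = (α₁ + 2α₂)·DIC
At pH 7.19: [H⁺]/K1 = 10^-0.75 = 0.17783, K2/[H⁺] = 10^-3.08 = 0.00083176
α₁ = 1/(1 + 0.17783 + 0.00083176) = 1/1.1787 = 0.8484; α₂ = α₁·K2/[H⁺] = 0.0007057
α₁ + 2α₂ = 0.8498
CA = 0.8498 × 1.85 = 1.57 mmol/L

CA = 1.57 mmol/L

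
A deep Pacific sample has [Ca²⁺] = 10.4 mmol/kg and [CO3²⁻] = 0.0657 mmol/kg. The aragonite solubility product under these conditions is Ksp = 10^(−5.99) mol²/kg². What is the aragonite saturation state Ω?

Ksp = 10^(−5.99) = 1.023×10^-6
Ω = [Ca²⁺][CO3²⁻]/Ksp = (10.4×10^-3)(0.0657×10^-3) / 1.023×10^-6 = 0.668

Ω = 0.668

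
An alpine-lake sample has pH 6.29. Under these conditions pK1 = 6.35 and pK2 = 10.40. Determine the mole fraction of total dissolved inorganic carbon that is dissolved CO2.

α₀ = 0.534

α₀ = 1 / (1 + K1/[H⁺] + K1K2/[H⁺]²) = 1 / (1 + 10^-0.06 + 10^-4.17)
   = 1 / (1 + 0.87096 + 6.7608×10^-5) = 1/1.8710 = 0.5345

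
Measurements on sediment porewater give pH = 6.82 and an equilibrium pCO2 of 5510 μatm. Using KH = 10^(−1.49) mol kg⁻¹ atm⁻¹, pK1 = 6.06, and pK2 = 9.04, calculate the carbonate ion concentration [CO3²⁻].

[CO2*] = KH · pCO2 = 10^(−1.49) × 5510×10^-6 = 1.783×10^-4 mol/kg
α₀ = 1/(1 + K1/[H⁺] + K1K2/[H⁺]²) = 1/(1 + 10^+0.76 + 10^-1.46) = 0.1473
DIC = [CO2*]/α₀ = 1.783×10^-4 / 0.1473 = 1.210 mmol/kg
[CO3²⁻] = α₂·DIC; α₂ = 0.005107, so [CO3²⁻] = 0.005107 × 1.210 = 0.00618 mmol/kg = 6.18 μmol/kg

[CO3²⁻] = 6.18 μmol/kg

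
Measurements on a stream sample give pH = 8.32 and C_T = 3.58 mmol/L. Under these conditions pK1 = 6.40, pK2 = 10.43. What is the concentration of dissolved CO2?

[CO2*] = 0.0422 mmol/L

α₀ = 1 / (1 + K1/[H⁺] + K1K2/[H⁺]²) = 1 / (1 + 10^+1.92 + 10^-0.19)
   = 1 / (1 + 83.176 + 0.64565) = 1/84.822 = 0.01179
[CO2*] = α₀ × DIC = 0.01179 × 3.58 = 0.0422 mmol/L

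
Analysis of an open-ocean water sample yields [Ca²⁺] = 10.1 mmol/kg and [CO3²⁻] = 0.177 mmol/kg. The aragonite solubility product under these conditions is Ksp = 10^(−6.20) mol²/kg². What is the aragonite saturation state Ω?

Ω = 2.83

Ksp = 10^(−6.20) = 6.310×10^-7
Ω = [Ca²⁺][CO3²⁻]/Ksp = (10.1×10^-3)(0.177×10^-3) / 6.310×10^-7 = 2.83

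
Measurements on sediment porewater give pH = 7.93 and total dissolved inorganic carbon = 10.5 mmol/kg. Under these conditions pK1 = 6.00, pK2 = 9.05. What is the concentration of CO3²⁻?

[CO3²⁻] = 0.732 mmol/kg

α₂ = 1 / (1 + [H⁺]/K2 + [H⁺]²/(K1K2)) = 1 / (1 + 10^+1.12 + 10^-0.81)
   = 1 / (1 + 13.183 + 0.15488) = 1/14.337 = 0.06975
[CO3²⁻] = α₂ × DIC = 0.06975 × 10.5 = 0.732 mmol/kg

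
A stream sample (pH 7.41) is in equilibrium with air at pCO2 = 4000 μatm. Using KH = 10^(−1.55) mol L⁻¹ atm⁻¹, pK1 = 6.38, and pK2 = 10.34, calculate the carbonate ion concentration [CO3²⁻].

[CO3²⁻] = 1.42 μmol/L

[CO2*] = KH · pCO2 = 10^(−1.55) × 4000×10^-6 = 1.127×10^-4 mol/L
α₀ = 1/(1 + K1/[H⁺] + K1K2/[H⁺]²) = 1/(1 + 10^+1.03 + 10^-1.90) = 0.08527
DIC = [CO2*]/α₀ = 1.127×10^-4 / 0.08527 = 1.322 mmol/L
[CO3²⁻] = α₂·DIC; α₂ = 0.001073, so [CO3²⁻] = 0.001073 × 1.322 = 0.00142 mmol/L = 1.42 μmol/L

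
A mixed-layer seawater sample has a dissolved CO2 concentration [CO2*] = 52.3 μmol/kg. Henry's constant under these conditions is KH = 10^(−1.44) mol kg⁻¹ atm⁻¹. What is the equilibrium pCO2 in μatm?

KH = 10^(−1.44) = 3.631×10^-2 mol kg⁻¹ atm⁻¹
pCO2 = [CO2*]/KH = 52.3×10^-6 / 3.631×10^-2 = 1.44×10^-3 atm = 1440 μatm

pCO2 = 1440 μatm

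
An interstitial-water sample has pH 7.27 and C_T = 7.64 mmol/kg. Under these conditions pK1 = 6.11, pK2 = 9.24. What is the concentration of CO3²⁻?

[CO3²⁻] = 0.0758 mmol/kg

α₂ = 1 / (1 + [H⁺]/K2 + [H⁺]²/(K1K2)) = 1 / (1 + 10^+1.97 + 10^+0.81)
   = 1 / (1 + 93.325 + 6.4565) = 1/100.78 = 0.009922
[CO3²⁻] = α₂ × DIC = 0.009922 × 7.64 = 0.0758 mmol/kg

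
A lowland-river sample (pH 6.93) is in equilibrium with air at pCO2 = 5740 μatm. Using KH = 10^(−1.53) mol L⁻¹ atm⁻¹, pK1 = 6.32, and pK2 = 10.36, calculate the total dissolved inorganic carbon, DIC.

DIC = 0.860 mmol/L

[CO2*] = KH · pCO2 = 10^(−1.53) × 5740×10^-6 = 1.694×10^-4 mol/L
α₀ = 1/(1 + K1/[H⁺] + K1K2/[H⁺]²) = 1/(1 + 10^+0.61 + 10^-2.82) = 0.1970
DIC = [CO2*]/α₀ = 1.694×10^-4 / 0.1970 = 0.860 mmol/L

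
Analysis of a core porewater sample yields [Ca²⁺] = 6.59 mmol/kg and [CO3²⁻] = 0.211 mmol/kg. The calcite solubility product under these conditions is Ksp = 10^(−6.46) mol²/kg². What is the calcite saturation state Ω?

Ksp = 10^(−6.46) = 3.467×10^-7
Ω = [Ca²⁺][CO3²⁻]/Ksp = (6.59×10^-3)(0.211×10^-3) / 3.467×10^-7 = 4.01

Ω = 4.01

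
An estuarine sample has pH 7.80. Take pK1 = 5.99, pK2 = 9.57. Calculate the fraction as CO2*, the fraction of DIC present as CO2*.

α₀ = 0.0150

α₀ = 1 / (1 + K1/[H⁺] + K1K2/[H⁺]²) = 1 / (1 + 10^+1.81 + 10^+0.04)
   = 1 / (1 + 64.565 + 1.0965) = 1/66.662 = 0.01500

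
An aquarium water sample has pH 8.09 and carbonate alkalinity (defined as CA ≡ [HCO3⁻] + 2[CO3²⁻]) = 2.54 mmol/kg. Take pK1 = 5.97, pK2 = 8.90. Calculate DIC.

DIC = 2.25 mmol/kg

CA = [HCO3⁻] + 2[CO3²⁻] = (α₁ + 2α₂)·DIC
At pH 8.09: [H⁺]/K1 = 10^-2.12 = 0.0075858, K2/[H⁺] = 10^-0.81 = 0.15488
α₁ = 1/(1 + 0.0075858 + 0.15488) = 1/1.1625 = 0.8602; α₂ = α₁·K2/[H⁺] = 0.1332
α₁ + 2α₂ = 1.1267
DIC = CA / (α₁ + 2α₂) = 2.54 / 1.1267 = 2.25 mmol/kg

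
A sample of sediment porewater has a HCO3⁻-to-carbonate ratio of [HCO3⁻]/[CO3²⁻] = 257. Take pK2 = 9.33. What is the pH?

pH = 6.92

From K2 = [H⁺][CO3²⁻]/[HCO3⁻]:  pH = pK2 − log₁₀([HCO3⁻]/[CO3²⁻])
log₁₀(257) = +2.410
pH = 9.33 − (+2.410) = 6.92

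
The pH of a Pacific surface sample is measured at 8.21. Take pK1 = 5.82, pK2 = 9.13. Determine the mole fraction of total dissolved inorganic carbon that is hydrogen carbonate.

α₁ = 1 / (1 + [H⁺]/K1 + K2/[H⁺]) = 1 / (1 + 10^-2.39 + 10^-0.92)
   = 1 / (1 + 0.0040738 + 0.12023) = 1/1.1243 = 0.8894

α₁ = 0.889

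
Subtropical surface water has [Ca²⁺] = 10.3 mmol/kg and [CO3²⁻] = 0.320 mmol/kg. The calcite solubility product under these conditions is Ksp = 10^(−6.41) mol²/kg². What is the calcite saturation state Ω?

Ksp = 10^(−6.41) = 3.890×10^-7
Ω = [Ca²⁺][CO3²⁻]/Ksp = (10.3×10^-3)(0.320×10^-3) / 3.890×10^-7 = 8.47

Ω = 8.47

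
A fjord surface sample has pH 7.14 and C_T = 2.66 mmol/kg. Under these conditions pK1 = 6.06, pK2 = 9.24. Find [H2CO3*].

[CO2*] = 0.203 mmol/kg

α₀ = 1 / (1 + K1/[H⁺] + K1K2/[H⁺]²) = 1 / (1 + 10^+1.08 + 10^-1.02)
   = 1 / (1 + 12.023 + 0.095499) = 1/13.118 = 0.07623
[CO2*] = α₀ × DIC = 0.07623 × 2.66 = 0.203 mmol/kg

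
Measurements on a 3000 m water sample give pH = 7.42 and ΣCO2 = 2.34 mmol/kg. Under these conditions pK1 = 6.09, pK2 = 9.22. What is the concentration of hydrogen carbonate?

α₁ = 1 / (1 + [H⁺]/K1 + K2/[H⁺]) = 1 / (1 + 10^-1.33 + 10^-1.80)
   = 1 / (1 + 0.046774 + 0.015849) = 1/1.0626 = 0.9411
[HCO3⁻] = α₁ × DIC = 0.9411 × 2.34 = 2.20 mmol/kg

[HCO3⁻] = 2.20 mmol/kg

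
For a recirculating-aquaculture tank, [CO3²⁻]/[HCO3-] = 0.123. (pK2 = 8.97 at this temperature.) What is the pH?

From K2 = [H⁺][CO3²⁻]/[HCO3-]:  pH = pK2 + log₁₀([CO3²⁻]/[HCO3-])
log₁₀(0.123) = -0.910
pH = 8.97 + (-0.910) = 8.06

pH = 8.06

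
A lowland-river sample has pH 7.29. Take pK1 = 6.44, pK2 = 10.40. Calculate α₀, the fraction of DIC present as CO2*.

α₀ = 0.124

α₀ = 1 / (1 + K1/[H⁺] + K1K2/[H⁺]²) = 1 / (1 + 10^+0.85 + 10^-2.26)
   = 1 / (1 + 7.0795 + 0.0054954) = 1/8.0850 = 0.1237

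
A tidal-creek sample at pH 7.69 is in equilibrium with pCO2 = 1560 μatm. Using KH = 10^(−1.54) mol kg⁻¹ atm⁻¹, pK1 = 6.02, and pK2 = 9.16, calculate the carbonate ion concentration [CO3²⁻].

[CO3²⁻] = 0.0713 mmol/kg

[CO2*] = KH · pCO2 = 10^(−1.54) × 1560×10^-6 = 4.499×10^-5 mol/kg
α₀ = 1/(1 + K1/[H⁺] + K1K2/[H⁺]²) = 1/(1 + 10^+1.67 + 10^+0.20) = 0.02026
DIC = [CO2*]/α₀ = 4.499×10^-5 / 0.02026 = 2.221 mmol/kg
[CO3²⁻] = α₂·DIC; α₂ = 0.03211, so [CO3²⁻] = 0.03211 × 2.221 = 0.0713 mmol/kg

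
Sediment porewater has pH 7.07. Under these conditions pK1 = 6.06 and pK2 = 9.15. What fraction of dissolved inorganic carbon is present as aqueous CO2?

α₀ = 0.0884

α₀ = 1 / (1 + K1/[H⁺] + K1K2/[H⁺]²) = 1 / (1 + 10^+1.01 + 10^-1.07)
   = 1 / (1 + 10.233 + 0.085114) = 1/11.318 = 0.08835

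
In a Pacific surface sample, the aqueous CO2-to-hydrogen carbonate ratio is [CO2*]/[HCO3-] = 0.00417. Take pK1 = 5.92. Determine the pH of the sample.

From K1 = [H⁺][HCO3-]/[CO2*]:  pH = pK1 − log₁₀([CO2*]/[HCO3-])
log₁₀(0.00417) = -2.380
pH = 5.92 − (-2.380) = 8.30

pH = 8.30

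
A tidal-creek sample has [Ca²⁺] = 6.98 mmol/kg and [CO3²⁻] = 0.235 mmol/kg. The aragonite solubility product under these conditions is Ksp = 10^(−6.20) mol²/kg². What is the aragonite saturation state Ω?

Ω = 2.60

Ksp = 10^(−6.20) = 6.310×10^-7
Ω = [Ca²⁺][CO3²⁻]/Ksp = (6.98×10^-3)(0.235×10^-3) / 6.310×10^-7 = 2.60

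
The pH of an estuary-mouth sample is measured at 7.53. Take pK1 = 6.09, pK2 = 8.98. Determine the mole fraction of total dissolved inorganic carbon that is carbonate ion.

α₂ = 1 / (1 + [H⁺]/K2 + [H⁺]²/(K1K2)) = 1 / (1 + 10^+1.45 + 10^+0.01)
   = 1 / (1 + 28.184 + 1.0233) = 1/30.207 = 0.03310

α₂ = 0.0331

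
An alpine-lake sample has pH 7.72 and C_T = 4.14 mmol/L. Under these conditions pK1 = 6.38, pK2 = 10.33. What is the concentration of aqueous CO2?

[CO2*] = 0.181 mmol/L

α₀ = 1 / (1 + K1/[H⁺] + K1K2/[H⁺]²) = 1 / (1 + 10^+1.34 + 10^-1.27)
   = 1 / (1 + 21.878 + 0.053703) = 1/22.931 = 0.04361
[CO2*] = α₀ × DIC = 0.04361 × 4.14 = 0.181 mmol/L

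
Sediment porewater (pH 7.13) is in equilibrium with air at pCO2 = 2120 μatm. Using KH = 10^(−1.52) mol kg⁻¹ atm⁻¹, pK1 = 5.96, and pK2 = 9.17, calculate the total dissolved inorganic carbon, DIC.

[CO2*] = KH · pCO2 = 10^(−1.52) × 2120×10^-6 = 6.402×10^-5 mol/kg
α₀ = 1/(1 + K1/[H⁺] + K1K2/[H⁺]²) = 1/(1 + 10^+1.17 + 10^-0.87) = 0.06279
DIC = [CO2*]/α₀ = 6.402×10^-5 / 0.06279 = 1.02 mmol/kg

DIC = 1.02 mmol/kg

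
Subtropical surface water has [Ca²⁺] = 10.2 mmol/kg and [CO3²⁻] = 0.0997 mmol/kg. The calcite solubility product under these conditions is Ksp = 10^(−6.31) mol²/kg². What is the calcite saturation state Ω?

Ksp = 10^(−6.31) = 4.898×10^-7
Ω = [Ca²⁺][CO3²⁻]/Ksp = (10.2×10^-3)(0.0997×10^-3) / 4.898×10^-7 = 2.08

Ω = 2.08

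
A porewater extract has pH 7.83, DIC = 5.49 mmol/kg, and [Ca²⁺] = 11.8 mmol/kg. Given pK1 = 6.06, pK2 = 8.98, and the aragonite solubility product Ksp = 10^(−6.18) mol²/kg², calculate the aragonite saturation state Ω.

α₂ = 1 / (1 + [H⁺]/K2 + [H⁺]²/(K1K2)) = 1 / (1 + 10^+1.15 + 10^-0.62)
   = 1 / (1 + 14.125 + 0.23988) = 1/15.365 = 0.06508
[CO3²⁻] = α₂ × DIC = 0.06508 × 5.49 = 0.3573 mmol/kg
Ksp = 10^(−6.18) = 6.607×10^-7
Ω = [Ca²⁺][CO3²⁻]/Ksp = (11.8×10^-3)(3.573×10^-4) / 6.607×10^-7 = 6.38

Ω = 6.38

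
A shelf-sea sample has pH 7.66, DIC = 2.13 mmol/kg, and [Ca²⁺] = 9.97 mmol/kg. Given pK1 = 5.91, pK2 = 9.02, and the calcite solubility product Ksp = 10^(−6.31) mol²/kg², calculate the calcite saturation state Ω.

α₂ = 1 / (1 + [H⁺]/K2 + [H⁺]²/(K1K2)) = 1 / (1 + 10^+1.36 + 10^-0.39)
   = 1 / (1 + 22.909 + 0.40738) = 1/24.316 = 0.04113
[CO3²⁻] = α₂ × DIC = 0.04113 × 2.13 = 0.08760 mmol/kg
Ksp = 10^(−6.31) = 4.898×10^-7
Ω = [Ca²⁺][CO3²⁻]/Ksp = (9.97×10^-3)(8.760×10^-5) / 4.898×10^-7 = 1.78

Ω = 1.78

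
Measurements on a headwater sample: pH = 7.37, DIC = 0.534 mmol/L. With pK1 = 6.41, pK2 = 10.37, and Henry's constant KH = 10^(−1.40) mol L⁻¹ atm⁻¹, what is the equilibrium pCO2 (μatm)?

pCO2 = 1320 μatm

α₀ = 1 / (1 + K1/[H⁺] + K1K2/[H⁺]²) = 1 / (1 + 10^+0.96 + 10^-2.04)
   = 1 / (1 + 9.1201 + 0.0091201) = 1/10.129 = 0.09872
[CO2*] = α₀ × DIC = 0.09872 × 0.534 = 0.05272 mmol/L
pCO2 = [CO2*]/KH = 5.272×10^-5 / 3.981×10^-2 = 1320 μatm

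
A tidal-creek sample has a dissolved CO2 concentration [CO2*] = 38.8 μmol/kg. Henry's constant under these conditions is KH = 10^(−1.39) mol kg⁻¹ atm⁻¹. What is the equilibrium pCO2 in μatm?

pCO2 = 952 μatm

KH = 10^(−1.39) = 4.074×10^-2 mol kg⁻¹ atm⁻¹
pCO2 = [CO2*]/KH = 38.8×10^-6 / 4.074×10^-2 = 9.52×10^-4 atm = 952 μatm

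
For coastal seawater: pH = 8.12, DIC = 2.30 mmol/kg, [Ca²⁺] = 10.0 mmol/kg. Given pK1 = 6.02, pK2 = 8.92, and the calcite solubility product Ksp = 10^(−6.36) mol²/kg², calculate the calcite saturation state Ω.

α₂ = 1 / (1 + [H⁺]/K2 + [H⁺]²/(K1K2)) = 1 / (1 + 10^+0.80 + 10^-1.30)
   = 1 / (1 + 6.3096 + 0.050119) = 1/7.3597 = 0.1359
[CO3²⁻] = α₂ × DIC = 0.1359 × 2.30 = 0.3125 mmol/kg
Ksp = 10^(−6.36) = 4.365×10^-7
Ω = [Ca²⁺][CO3²⁻]/Ksp = (10.0×10^-3)(3.125×10^-4) / 4.365×10^-7 = 7.16

Ω = 7.16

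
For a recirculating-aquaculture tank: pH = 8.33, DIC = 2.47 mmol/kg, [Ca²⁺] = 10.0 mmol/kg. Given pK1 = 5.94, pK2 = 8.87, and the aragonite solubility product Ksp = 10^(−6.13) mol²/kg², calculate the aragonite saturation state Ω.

Ω = 7.43

α₂ = 1 / (1 + [H⁺]/K2 + [H⁺]²/(K1K2)) = 1 / (1 + 10^+0.54 + 10^-1.85)
   = 1 / (1 + 3.4674 + 0.014125) = 1/4.4815 = 0.2231
[CO3²⁻] = α₂ × DIC = 0.2231 × 2.47 = 0.5512 mmol/kg
Ksp = 10^(−6.13) = 7.413×10^-7
Ω = [Ca²⁺][CO3²⁻]/Ksp = (10.0×10^-3)(5.512×10^-4) / 7.413×10^-7 = 7.43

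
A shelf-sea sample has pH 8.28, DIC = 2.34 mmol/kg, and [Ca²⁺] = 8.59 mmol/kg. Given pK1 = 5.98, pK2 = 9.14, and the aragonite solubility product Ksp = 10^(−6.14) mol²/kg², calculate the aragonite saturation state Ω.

Ω = 3.35

α₂ = 1 / (1 + [H⁺]/K2 + [H⁺]²/(K1K2)) = 1 / (1 + 10^+0.86 + 10^-1.44)
   = 1 / (1 + 7.2444 + 0.036308) = 1/8.2807 = 0.1208
[CO3²⁻] = α₂ × DIC = 0.1208 × 2.34 = 0.2826 mmol/kg
Ksp = 10^(−6.14) = 7.244×10^-7
Ω = [Ca²⁺][CO3²⁻]/Ksp = (8.59×10^-3)(2.826×10^-4) / 7.244×10^-7 = 3.35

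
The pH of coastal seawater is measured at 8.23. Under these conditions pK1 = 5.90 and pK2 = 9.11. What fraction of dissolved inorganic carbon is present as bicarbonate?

α₁ = 0.880

α₁ = 1 / (1 + [H⁺]/K1 + K2/[H⁺]) = 1 / (1 + 10^-2.33 + 10^-0.88)
   = 1 / (1 + 0.0046774 + 0.13183) = 1/1.1365 = 0.8799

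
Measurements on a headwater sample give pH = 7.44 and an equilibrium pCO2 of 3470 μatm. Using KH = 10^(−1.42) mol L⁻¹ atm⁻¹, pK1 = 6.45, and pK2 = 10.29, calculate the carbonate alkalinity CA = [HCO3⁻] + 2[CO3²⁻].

CA = 1.29 mmol/L

[CO2*] = KH · pCO2 = 10^(−1.42) × 3470×10^-6 = 1.319×10^-4 mol/L
α₀ = 1/(1 + K1/[H⁺] + K1K2/[H⁺]²) = 1/(1 + 10^+0.99 + 10^-1.86) = 0.09271
DIC = [CO2*]/α₀ = 1.319×10^-4 / 0.09271 = 1.423 mmol/L
CA = (α₁ + 2α₂)·DIC = (0.9060 + 2×0.001280) × 1.423 = 1.29 mmol/L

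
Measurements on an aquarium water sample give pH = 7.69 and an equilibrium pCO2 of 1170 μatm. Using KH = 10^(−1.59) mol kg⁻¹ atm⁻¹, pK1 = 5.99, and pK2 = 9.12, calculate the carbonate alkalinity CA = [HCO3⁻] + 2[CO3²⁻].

[CO2*] = KH · pCO2 = 10^(−1.59) × 1170×10^-6 = 3.007×10^-5 mol/kg
α₀ = 1/(1 + K1/[H⁺] + K1K2/[H⁺]²) = 1/(1 + 10^+1.70 + 10^+0.27) = 0.01887
DIC = [CO2*]/α₀ = 3.007×10^-5 / 0.01887 = 1.593 mmol/kg
CA = (α₁ + 2α₂)·DIC = (0.9460 + 2×0.03515) × 1.593 = 1.62 mmol/kg

CA = 1.62 mmol/kg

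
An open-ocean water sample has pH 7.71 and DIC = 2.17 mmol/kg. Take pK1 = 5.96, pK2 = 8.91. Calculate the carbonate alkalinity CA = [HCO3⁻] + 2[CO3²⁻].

CA = [HCO3⁻] + 2[CO3²⁻] = (α₁ + 2α₂)·DIC
At pH 7.71: [H⁺]/K1 = 10^-1.75 = 0.017783, K2/[H⁺] = 10^-1.20 = 0.063096
α₁ = 1/(1 + 0.017783 + 0.063096) = 1/1.0809 = 0.9252; α₂ = α₁·K2/[H⁺] = 0.05837
α₁ + 2α₂ = 1.0419
CA = 1.0419 × 2.17 = 2.26 mmol/kg

CA = 2.26 mmol/kg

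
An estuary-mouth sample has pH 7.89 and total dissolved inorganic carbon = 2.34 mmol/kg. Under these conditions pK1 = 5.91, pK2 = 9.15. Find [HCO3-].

[HCO3⁻] = 2.20 mmol/kg

α₁ = 1 / (1 + [H⁺]/K1 + K2/[H⁺]) = 1 / (1 + 10^-1.98 + 10^-1.26)
   = 1 / (1 + 0.010471 + 0.054954) = 1/1.0654 = 0.9386
[HCO3⁻] = α₁ × DIC = 0.9386 × 2.34 = 2.20 mmol/kg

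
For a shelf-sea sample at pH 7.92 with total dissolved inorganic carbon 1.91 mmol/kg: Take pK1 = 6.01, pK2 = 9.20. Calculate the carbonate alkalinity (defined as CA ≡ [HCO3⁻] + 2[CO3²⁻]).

CA = 1.98 mmol/kg

CA = [HCO3⁻] + 2[CO3²⁻] = (α₁ + 2α₂)·DIC
At pH 7.92: [H⁺]/K1 = 10^-1.91 = 0.012303, K2/[H⁺] = 10^-1.28 = 0.052481
α₁ = 1/(1 + 0.012303 + 0.052481) = 1/1.0648 = 0.9392; α₂ = α₁·K2/[H⁺] = 0.04929
α₁ + 2α₂ = 1.0377
CA = 1.0377 × 1.91 = 1.98 mmol/kg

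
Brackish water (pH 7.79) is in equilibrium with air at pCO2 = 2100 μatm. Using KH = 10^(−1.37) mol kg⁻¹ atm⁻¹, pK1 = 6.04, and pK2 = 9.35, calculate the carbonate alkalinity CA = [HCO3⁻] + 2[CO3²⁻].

[CO2*] = KH · pCO2 = 10^(−1.37) × 2100×10^-6 = 8.958×10^-5 mol/kg
α₀ = 1/(1 + K1/[H⁺] + K1K2/[H⁺]²) = 1/(1 + 10^+1.75 + 10^+0.19) = 0.01701
DIC = [CO2*]/α₀ = 8.958×10^-5 / 0.01701 = 5.266 mmol/kg
CA = (α₁ + 2α₂)·DIC = (0.9566 + 2×0.02635) × 5.266 = 5.32 mmol/kg

CA = 5.32 mmol/kg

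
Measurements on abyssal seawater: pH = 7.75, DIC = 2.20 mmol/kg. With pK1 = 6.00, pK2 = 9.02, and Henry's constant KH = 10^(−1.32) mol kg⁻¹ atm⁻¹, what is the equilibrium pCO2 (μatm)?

pCO2 = 763 μatm

α₀ = 1 / (1 + K1/[H⁺] + K1K2/[H⁺]²) = 1 / (1 + 10^+1.75 + 10^+0.48)
   = 1 / (1 + 56.234 + 3.0200) = 1/60.254 = 0.01660
[CO2*] = α₀ × DIC = 0.01660 × 2.20 = 0.03651 mmol/kg
pCO2 = [CO2*]/KH = 3.651×10^-5 / 4.786×10^-2 = 763 μatm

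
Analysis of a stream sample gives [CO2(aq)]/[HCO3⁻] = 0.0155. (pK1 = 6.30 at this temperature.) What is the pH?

From K1 = [H⁺][HCO3⁻]/[CO2(aq)]:  pH = pK1 − log₁₀([CO2(aq)]/[HCO3⁻])
log₁₀(0.0155) = -1.810
pH = 6.30 − (-1.810) = 8.11

pH = 8.11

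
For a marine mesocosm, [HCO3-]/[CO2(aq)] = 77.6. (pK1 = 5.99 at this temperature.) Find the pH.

pH = 7.88

From K1 = [H⁺][HCO3-]/[CO2(aq)]:  pH = pK1 + log₁₀([HCO3-]/[CO2(aq)])
log₁₀(77.6) = +1.890
pH = 5.99 + (+1.890) = 7.88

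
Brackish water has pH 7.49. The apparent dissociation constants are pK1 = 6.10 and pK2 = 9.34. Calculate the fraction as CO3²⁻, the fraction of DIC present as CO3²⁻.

α₂ = 1 / (1 + [H⁺]/K2 + [H⁺]²/(K1K2)) = 1 / (1 + 10^+1.85 + 10^+0.46)
   = 1 / (1 + 70.795 + 2.8840) = 1/74.679 = 0.01339

α₂ = 0.0134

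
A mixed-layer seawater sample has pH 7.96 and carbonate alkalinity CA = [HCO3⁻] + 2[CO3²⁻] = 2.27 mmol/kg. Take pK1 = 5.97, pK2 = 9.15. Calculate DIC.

DIC = 2.16 mmol/kg

CA = [HCO3⁻] + 2[CO3²⁻] = (α₁ + 2α₂)·DIC
At pH 7.96: [H⁺]/K1 = 10^-1.99 = 0.010233, K2/[H⁺] = 10^-1.19 = 0.064565
α₁ = 1/(1 + 0.010233 + 0.064565) = 1/1.0748 = 0.9304; α₂ = α₁·K2/[H⁺] = 0.06007
α₁ + 2α₂ = 1.0506
DIC = CA / (α₁ + 2α₂) = 2.27 / 1.0506 = 2.16 mmol/kg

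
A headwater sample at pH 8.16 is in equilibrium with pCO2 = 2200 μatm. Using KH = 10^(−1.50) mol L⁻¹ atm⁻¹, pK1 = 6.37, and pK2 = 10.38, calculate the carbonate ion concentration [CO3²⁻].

[CO2*] = KH · pCO2 = 10^(−1.50) × 2200×10^-6 = 6.957×10^-5 mol/L
α₀ = 1/(1 + K1/[H⁺] + K1K2/[H⁺]²) = 1/(1 + 10^+1.79 + 10^-0.43) = 0.01587
DIC = [CO2*]/α₀ = 6.957×10^-5 / 0.01587 = 4.385 mmol/L
[CO3²⁻] = α₂·DIC; α₂ = 0.005894, so [CO3²⁻] = 0.005894 × 4.385 = 0.0258 mmol/L

[CO3²⁻] = 0.0258 mmol/L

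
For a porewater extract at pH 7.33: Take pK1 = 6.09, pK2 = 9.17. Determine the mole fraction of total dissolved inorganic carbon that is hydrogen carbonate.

α₁ = 0.933

α₁ = 1 / (1 + [H⁺]/K1 + K2/[H⁺]) = 1 / (1 + 10^-1.24 + 10^-1.84)
   = 1 / (1 + 0.057544 + 0.014454) = 1/1.0720 = 0.9328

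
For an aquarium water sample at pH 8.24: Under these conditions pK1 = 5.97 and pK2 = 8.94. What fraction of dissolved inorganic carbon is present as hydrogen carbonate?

α₁ = 1 / (1 + [H⁺]/K1 + K2/[H⁺]) = 1 / (1 + 10^-2.27 + 10^-0.70)
   = 1 / (1 + 0.0053703 + 0.19953) = 1/1.2049 = 0.8299

α₁ = 0.830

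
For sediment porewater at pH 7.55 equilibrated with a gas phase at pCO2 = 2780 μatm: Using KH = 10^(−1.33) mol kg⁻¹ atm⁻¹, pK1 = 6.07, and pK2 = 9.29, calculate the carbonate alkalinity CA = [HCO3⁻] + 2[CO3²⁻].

[CO2*] = KH · pCO2 = 10^(−1.33) × 2780×10^-6 = 1.300×10^-4 mol/kg
α₀ = 1/(1 + K1/[H⁺] + K1K2/[H⁺]²) = 1/(1 + 10^+1.48 + 10^-0.26) = 0.03150
DIC = [CO2*]/α₀ = 1.300×10^-4 / 0.03150 = 4.128 mmol/kg
CA = (α₁ + 2α₂)·DIC = (0.9512 + 2×0.01731) × 4.128 = 4.07 mmol/kg

CA = 4.07 mmol/kg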